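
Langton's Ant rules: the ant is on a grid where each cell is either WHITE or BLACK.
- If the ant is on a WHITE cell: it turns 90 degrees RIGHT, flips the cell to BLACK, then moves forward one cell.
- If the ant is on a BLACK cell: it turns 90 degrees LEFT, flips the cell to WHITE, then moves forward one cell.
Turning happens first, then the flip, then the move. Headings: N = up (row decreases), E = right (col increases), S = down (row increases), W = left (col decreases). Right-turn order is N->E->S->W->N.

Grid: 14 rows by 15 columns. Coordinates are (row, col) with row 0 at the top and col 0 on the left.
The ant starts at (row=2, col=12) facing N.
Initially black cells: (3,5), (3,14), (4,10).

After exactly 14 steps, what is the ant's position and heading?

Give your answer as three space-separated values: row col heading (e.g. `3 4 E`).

Step 1: on WHITE (2,12): turn R to E, flip to black, move to (2,13). |black|=4
Step 2: on WHITE (2,13): turn R to S, flip to black, move to (3,13). |black|=5
Step 3: on WHITE (3,13): turn R to W, flip to black, move to (3,12). |black|=6
Step 4: on WHITE (3,12): turn R to N, flip to black, move to (2,12). |black|=7
Step 5: on BLACK (2,12): turn L to W, flip to white, move to (2,11). |black|=6
Step 6: on WHITE (2,11): turn R to N, flip to black, move to (1,11). |black|=7
Step 7: on WHITE (1,11): turn R to E, flip to black, move to (1,12). |black|=8
Step 8: on WHITE (1,12): turn R to S, flip to black, move to (2,12). |black|=9
Step 9: on WHITE (2,12): turn R to W, flip to black, move to (2,11). |black|=10
Step 10: on BLACK (2,11): turn L to S, flip to white, move to (3,11). |black|=9
Step 11: on WHITE (3,11): turn R to W, flip to black, move to (3,10). |black|=10
Step 12: on WHITE (3,10): turn R to N, flip to black, move to (2,10). |black|=11
Step 13: on WHITE (2,10): turn R to E, flip to black, move to (2,11). |black|=12
Step 14: on WHITE (2,11): turn R to S, flip to black, move to (3,11). |black|=13

Answer: 3 11 S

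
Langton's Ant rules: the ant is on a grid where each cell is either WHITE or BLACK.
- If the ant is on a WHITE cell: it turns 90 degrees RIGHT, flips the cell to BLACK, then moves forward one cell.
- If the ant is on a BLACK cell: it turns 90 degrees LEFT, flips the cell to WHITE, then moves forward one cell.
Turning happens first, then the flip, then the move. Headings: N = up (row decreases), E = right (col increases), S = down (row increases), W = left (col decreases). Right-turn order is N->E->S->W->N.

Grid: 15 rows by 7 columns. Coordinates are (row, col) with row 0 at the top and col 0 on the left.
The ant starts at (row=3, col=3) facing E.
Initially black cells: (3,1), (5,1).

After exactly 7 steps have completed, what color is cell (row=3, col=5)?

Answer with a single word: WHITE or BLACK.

Answer: WHITE

Derivation:
Step 1: on WHITE (3,3): turn R to S, flip to black, move to (4,3). |black|=3
Step 2: on WHITE (4,3): turn R to W, flip to black, move to (4,2). |black|=4
Step 3: on WHITE (4,2): turn R to N, flip to black, move to (3,2). |black|=5
Step 4: on WHITE (3,2): turn R to E, flip to black, move to (3,3). |black|=6
Step 5: on BLACK (3,3): turn L to N, flip to white, move to (2,3). |black|=5
Step 6: on WHITE (2,3): turn R to E, flip to black, move to (2,4). |black|=6
Step 7: on WHITE (2,4): turn R to S, flip to black, move to (3,4). |black|=7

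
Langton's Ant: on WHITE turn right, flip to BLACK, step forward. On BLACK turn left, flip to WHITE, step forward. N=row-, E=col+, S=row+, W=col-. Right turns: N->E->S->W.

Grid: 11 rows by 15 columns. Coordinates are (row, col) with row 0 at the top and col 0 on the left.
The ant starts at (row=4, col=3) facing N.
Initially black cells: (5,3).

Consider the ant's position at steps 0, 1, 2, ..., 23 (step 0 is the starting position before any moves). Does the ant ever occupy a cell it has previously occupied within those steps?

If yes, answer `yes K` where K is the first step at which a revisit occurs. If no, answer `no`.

Answer: yes 7

Derivation:
Step 1: on WHITE (4,3): turn R to E, flip to black, move to (4,4). |black|=2 — new cell
Step 2: on WHITE (4,4): turn R to S, flip to black, move to (5,4). |black|=3 — new cell
Step 3: on WHITE (5,4): turn R to W, flip to black, move to (5,3). |black|=4 — new cell
Step 4: on BLACK (5,3): turn L to S, flip to white, move to (6,3). |black|=3 — new cell
Step 5: on WHITE (6,3): turn R to W, flip to black, move to (6,2). |black|=4 — new cell
Step 6: on WHITE (6,2): turn R to N, flip to black, move to (5,2). |black|=5 — new cell
Step 7: on WHITE (5,2): turn R to E, flip to black, move to (5,3). |black|=6 — REVISIT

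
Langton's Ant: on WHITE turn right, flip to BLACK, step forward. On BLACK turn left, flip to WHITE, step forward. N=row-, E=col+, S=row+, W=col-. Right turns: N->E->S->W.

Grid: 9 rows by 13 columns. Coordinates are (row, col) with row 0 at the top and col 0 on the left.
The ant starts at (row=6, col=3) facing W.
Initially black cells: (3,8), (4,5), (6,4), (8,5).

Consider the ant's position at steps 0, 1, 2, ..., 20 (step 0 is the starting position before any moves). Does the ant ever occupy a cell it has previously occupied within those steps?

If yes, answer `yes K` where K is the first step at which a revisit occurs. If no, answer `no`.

Step 1: on WHITE (6,3): turn R to N, flip to black, move to (5,3). |black|=5 — new cell
Step 2: on WHITE (5,3): turn R to E, flip to black, move to (5,4). |black|=6 — new cell
Step 3: on WHITE (5,4): turn R to S, flip to black, move to (6,4). |black|=7 — new cell
Step 4: on BLACK (6,4): turn L to E, flip to white, move to (6,5). |black|=6 — new cell
Step 5: on WHITE (6,5): turn R to S, flip to black, move to (7,5). |black|=7 — new cell
Step 6: on WHITE (7,5): turn R to W, flip to black, move to (7,4). |black|=8 — new cell
Step 7: on WHITE (7,4): turn R to N, flip to black, move to (6,4). |black|=9 — REVISIT

Answer: yes 7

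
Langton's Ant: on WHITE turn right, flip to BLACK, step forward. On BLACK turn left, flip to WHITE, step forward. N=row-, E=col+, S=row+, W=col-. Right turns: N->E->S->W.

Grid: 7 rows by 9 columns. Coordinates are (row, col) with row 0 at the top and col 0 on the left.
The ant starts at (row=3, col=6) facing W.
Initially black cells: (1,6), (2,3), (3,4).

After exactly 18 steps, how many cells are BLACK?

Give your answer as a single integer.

Step 1: on WHITE (3,6): turn R to N, flip to black, move to (2,6). |black|=4
Step 2: on WHITE (2,6): turn R to E, flip to black, move to (2,7). |black|=5
Step 3: on WHITE (2,7): turn R to S, flip to black, move to (3,7). |black|=6
Step 4: on WHITE (3,7): turn R to W, flip to black, move to (3,6). |black|=7
Step 5: on BLACK (3,6): turn L to S, flip to white, move to (4,6). |black|=6
Step 6: on WHITE (4,6): turn R to W, flip to black, move to (4,5). |black|=7
Step 7: on WHITE (4,5): turn R to N, flip to black, move to (3,5). |black|=8
Step 8: on WHITE (3,5): turn R to E, flip to black, move to (3,6). |black|=9
Step 9: on WHITE (3,6): turn R to S, flip to black, move to (4,6). |black|=10
Step 10: on BLACK (4,6): turn L to E, flip to white, move to (4,7). |black|=9
Step 11: on WHITE (4,7): turn R to S, flip to black, move to (5,7). |black|=10
Step 12: on WHITE (5,7): turn R to W, flip to black, move to (5,6). |black|=11
Step 13: on WHITE (5,6): turn R to N, flip to black, move to (4,6). |black|=12
Step 14: on WHITE (4,6): turn R to E, flip to black, move to (4,7). |black|=13
Step 15: on BLACK (4,7): turn L to N, flip to white, move to (3,7). |black|=12
Step 16: on BLACK (3,7): turn L to W, flip to white, move to (3,6). |black|=11
Step 17: on BLACK (3,6): turn L to S, flip to white, move to (4,6). |black|=10
Step 18: on BLACK (4,6): turn L to E, flip to white, move to (4,7). |black|=9

Answer: 9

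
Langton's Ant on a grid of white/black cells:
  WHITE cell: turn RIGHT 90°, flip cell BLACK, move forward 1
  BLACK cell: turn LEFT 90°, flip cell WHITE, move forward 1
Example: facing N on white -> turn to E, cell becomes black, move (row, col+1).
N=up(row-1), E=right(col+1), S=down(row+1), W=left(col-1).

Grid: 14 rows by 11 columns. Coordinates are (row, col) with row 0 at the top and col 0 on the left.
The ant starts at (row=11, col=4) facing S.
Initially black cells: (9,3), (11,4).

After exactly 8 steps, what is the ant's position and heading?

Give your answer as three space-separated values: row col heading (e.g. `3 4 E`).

Answer: 11 6 S

Derivation:
Step 1: on BLACK (11,4): turn L to E, flip to white, move to (11,5). |black|=1
Step 2: on WHITE (11,5): turn R to S, flip to black, move to (12,5). |black|=2
Step 3: on WHITE (12,5): turn R to W, flip to black, move to (12,4). |black|=3
Step 4: on WHITE (12,4): turn R to N, flip to black, move to (11,4). |black|=4
Step 5: on WHITE (11,4): turn R to E, flip to black, move to (11,5). |black|=5
Step 6: on BLACK (11,5): turn L to N, flip to white, move to (10,5). |black|=4
Step 7: on WHITE (10,5): turn R to E, flip to black, move to (10,6). |black|=5
Step 8: on WHITE (10,6): turn R to S, flip to black, move to (11,6). |black|=6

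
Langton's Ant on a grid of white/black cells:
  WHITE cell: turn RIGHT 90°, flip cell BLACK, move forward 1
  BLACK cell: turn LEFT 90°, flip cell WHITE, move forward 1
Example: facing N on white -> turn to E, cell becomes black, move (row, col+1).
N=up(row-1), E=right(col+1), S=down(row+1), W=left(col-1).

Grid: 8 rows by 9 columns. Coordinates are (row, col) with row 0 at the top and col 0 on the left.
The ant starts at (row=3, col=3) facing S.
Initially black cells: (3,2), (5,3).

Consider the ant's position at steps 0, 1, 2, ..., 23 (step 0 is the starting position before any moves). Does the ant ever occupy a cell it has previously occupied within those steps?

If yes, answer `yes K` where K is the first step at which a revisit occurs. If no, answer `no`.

Answer: yes 5

Derivation:
Step 1: on WHITE (3,3): turn R to W, flip to black, move to (3,2). |black|=3 — new cell
Step 2: on BLACK (3,2): turn L to S, flip to white, move to (4,2). |black|=2 — new cell
Step 3: on WHITE (4,2): turn R to W, flip to black, move to (4,1). |black|=3 — new cell
Step 4: on WHITE (4,1): turn R to N, flip to black, move to (3,1). |black|=4 — new cell
Step 5: on WHITE (3,1): turn R to E, flip to black, move to (3,2). |black|=5 — REVISIT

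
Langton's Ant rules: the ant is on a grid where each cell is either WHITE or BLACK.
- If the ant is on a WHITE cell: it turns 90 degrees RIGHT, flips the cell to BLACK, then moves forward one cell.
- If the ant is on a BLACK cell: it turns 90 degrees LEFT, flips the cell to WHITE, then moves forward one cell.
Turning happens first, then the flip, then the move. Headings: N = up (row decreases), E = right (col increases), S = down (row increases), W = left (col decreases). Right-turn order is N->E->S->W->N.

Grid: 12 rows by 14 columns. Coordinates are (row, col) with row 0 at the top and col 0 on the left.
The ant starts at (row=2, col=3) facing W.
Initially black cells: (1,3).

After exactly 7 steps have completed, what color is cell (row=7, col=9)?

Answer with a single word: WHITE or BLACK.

Step 1: on WHITE (2,3): turn R to N, flip to black, move to (1,3). |black|=2
Step 2: on BLACK (1,3): turn L to W, flip to white, move to (1,2). |black|=1
Step 3: on WHITE (1,2): turn R to N, flip to black, move to (0,2). |black|=2
Step 4: on WHITE (0,2): turn R to E, flip to black, move to (0,3). |black|=3
Step 5: on WHITE (0,3): turn R to S, flip to black, move to (1,3). |black|=4
Step 6: on WHITE (1,3): turn R to W, flip to black, move to (1,2). |black|=5
Step 7: on BLACK (1,2): turn L to S, flip to white, move to (2,2). |black|=4

Answer: WHITE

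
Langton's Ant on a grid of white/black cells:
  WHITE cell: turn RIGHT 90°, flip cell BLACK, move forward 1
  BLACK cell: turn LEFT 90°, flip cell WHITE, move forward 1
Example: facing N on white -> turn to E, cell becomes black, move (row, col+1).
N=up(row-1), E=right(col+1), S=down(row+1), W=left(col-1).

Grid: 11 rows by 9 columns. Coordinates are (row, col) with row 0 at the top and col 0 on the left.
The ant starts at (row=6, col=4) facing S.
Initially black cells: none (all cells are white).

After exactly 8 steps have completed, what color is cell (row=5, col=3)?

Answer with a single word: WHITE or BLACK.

Step 1: on WHITE (6,4): turn R to W, flip to black, move to (6,3). |black|=1
Step 2: on WHITE (6,3): turn R to N, flip to black, move to (5,3). |black|=2
Step 3: on WHITE (5,3): turn R to E, flip to black, move to (5,4). |black|=3
Step 4: on WHITE (5,4): turn R to S, flip to black, move to (6,4). |black|=4
Step 5: on BLACK (6,4): turn L to E, flip to white, move to (6,5). |black|=3
Step 6: on WHITE (6,5): turn R to S, flip to black, move to (7,5). |black|=4
Step 7: on WHITE (7,5): turn R to W, flip to black, move to (7,4). |black|=5
Step 8: on WHITE (7,4): turn R to N, flip to black, move to (6,4). |black|=6

Answer: BLACK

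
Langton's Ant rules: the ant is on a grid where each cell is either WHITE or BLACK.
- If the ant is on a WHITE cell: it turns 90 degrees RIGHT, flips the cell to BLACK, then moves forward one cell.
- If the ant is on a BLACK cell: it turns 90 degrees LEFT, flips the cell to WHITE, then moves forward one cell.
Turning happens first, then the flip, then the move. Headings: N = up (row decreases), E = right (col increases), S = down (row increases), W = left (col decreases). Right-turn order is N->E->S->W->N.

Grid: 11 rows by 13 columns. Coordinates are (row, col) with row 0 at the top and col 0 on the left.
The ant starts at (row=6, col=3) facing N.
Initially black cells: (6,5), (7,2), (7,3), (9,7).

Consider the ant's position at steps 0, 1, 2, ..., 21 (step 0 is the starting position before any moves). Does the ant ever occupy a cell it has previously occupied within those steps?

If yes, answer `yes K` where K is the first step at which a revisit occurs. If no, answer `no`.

Answer: yes 10

Derivation:
Step 1: on WHITE (6,3): turn R to E, flip to black, move to (6,4). |black|=5 — new cell
Step 2: on WHITE (6,4): turn R to S, flip to black, move to (7,4). |black|=6 — new cell
Step 3: on WHITE (7,4): turn R to W, flip to black, move to (7,3). |black|=7 — new cell
Step 4: on BLACK (7,3): turn L to S, flip to white, move to (8,3). |black|=6 — new cell
Step 5: on WHITE (8,3): turn R to W, flip to black, move to (8,2). |black|=7 — new cell
Step 6: on WHITE (8,2): turn R to N, flip to black, move to (7,2). |black|=8 — new cell
Step 7: on BLACK (7,2): turn L to W, flip to white, move to (7,1). |black|=7 — new cell
Step 8: on WHITE (7,1): turn R to N, flip to black, move to (6,1). |black|=8 — new cell
Step 9: on WHITE (6,1): turn R to E, flip to black, move to (6,2). |black|=9 — new cell
Step 10: on WHITE (6,2): turn R to S, flip to black, move to (7,2). |black|=10 — REVISIT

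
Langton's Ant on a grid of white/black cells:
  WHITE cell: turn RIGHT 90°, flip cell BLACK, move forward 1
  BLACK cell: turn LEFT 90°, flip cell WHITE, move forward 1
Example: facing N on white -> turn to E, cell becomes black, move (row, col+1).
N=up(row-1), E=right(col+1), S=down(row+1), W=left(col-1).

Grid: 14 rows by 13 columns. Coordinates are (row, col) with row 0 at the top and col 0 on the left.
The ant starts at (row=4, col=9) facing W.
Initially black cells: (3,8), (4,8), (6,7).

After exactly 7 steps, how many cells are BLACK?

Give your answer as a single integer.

Step 1: on WHITE (4,9): turn R to N, flip to black, move to (3,9). |black|=4
Step 2: on WHITE (3,9): turn R to E, flip to black, move to (3,10). |black|=5
Step 3: on WHITE (3,10): turn R to S, flip to black, move to (4,10). |black|=6
Step 4: on WHITE (4,10): turn R to W, flip to black, move to (4,9). |black|=7
Step 5: on BLACK (4,9): turn L to S, flip to white, move to (5,9). |black|=6
Step 6: on WHITE (5,9): turn R to W, flip to black, move to (5,8). |black|=7
Step 7: on WHITE (5,8): turn R to N, flip to black, move to (4,8). |black|=8

Answer: 8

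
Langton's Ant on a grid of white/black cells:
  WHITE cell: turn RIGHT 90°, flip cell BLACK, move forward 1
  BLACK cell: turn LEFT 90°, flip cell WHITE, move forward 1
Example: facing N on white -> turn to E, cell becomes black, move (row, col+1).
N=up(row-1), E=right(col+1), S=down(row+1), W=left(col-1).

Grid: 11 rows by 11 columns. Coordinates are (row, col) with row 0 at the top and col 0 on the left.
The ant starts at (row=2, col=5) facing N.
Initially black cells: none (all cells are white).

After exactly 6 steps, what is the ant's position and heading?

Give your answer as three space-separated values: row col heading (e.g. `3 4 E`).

Answer: 1 4 N

Derivation:
Step 1: on WHITE (2,5): turn R to E, flip to black, move to (2,6). |black|=1
Step 2: on WHITE (2,6): turn R to S, flip to black, move to (3,6). |black|=2
Step 3: on WHITE (3,6): turn R to W, flip to black, move to (3,5). |black|=3
Step 4: on WHITE (3,5): turn R to N, flip to black, move to (2,5). |black|=4
Step 5: on BLACK (2,5): turn L to W, flip to white, move to (2,4). |black|=3
Step 6: on WHITE (2,4): turn R to N, flip to black, move to (1,4). |black|=4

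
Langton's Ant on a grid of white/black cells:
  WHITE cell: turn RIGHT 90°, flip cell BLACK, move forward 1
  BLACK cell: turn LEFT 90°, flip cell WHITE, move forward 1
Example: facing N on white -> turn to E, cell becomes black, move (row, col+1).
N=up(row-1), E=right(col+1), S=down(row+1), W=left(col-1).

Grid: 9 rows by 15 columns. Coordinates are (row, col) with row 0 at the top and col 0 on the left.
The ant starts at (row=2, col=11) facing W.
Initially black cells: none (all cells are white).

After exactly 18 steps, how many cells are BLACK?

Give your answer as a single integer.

Answer: 6

Derivation:
Step 1: on WHITE (2,11): turn R to N, flip to black, move to (1,11). |black|=1
Step 2: on WHITE (1,11): turn R to E, flip to black, move to (1,12). |black|=2
Step 3: on WHITE (1,12): turn R to S, flip to black, move to (2,12). |black|=3
Step 4: on WHITE (2,12): turn R to W, flip to black, move to (2,11). |black|=4
Step 5: on BLACK (2,11): turn L to S, flip to white, move to (3,11). |black|=3
Step 6: on WHITE (3,11): turn R to W, flip to black, move to (3,10). |black|=4
Step 7: on WHITE (3,10): turn R to N, flip to black, move to (2,10). |black|=5
Step 8: on WHITE (2,10): turn R to E, flip to black, move to (2,11). |black|=6
Step 9: on WHITE (2,11): turn R to S, flip to black, move to (3,11). |black|=7
Step 10: on BLACK (3,11): turn L to E, flip to white, move to (3,12). |black|=6
Step 11: on WHITE (3,12): turn R to S, flip to black, move to (4,12). |black|=7
Step 12: on WHITE (4,12): turn R to W, flip to black, move to (4,11). |black|=8
Step 13: on WHITE (4,11): turn R to N, flip to black, move to (3,11). |black|=9
Step 14: on WHITE (3,11): turn R to E, flip to black, move to (3,12). |black|=10
Step 15: on BLACK (3,12): turn L to N, flip to white, move to (2,12). |black|=9
Step 16: on BLACK (2,12): turn L to W, flip to white, move to (2,11). |black|=8
Step 17: on BLACK (2,11): turn L to S, flip to white, move to (3,11). |black|=7
Step 18: on BLACK (3,11): turn L to E, flip to white, move to (3,12). |black|=6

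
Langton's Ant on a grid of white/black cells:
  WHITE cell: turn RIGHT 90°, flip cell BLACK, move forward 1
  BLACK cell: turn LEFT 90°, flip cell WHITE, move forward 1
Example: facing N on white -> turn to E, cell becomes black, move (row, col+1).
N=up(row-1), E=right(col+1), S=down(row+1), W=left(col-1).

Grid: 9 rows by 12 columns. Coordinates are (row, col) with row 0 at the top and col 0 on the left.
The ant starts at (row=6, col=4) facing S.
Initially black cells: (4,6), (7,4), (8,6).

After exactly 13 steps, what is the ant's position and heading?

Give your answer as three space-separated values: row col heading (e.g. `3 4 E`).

Step 1: on WHITE (6,4): turn R to W, flip to black, move to (6,3). |black|=4
Step 2: on WHITE (6,3): turn R to N, flip to black, move to (5,3). |black|=5
Step 3: on WHITE (5,3): turn R to E, flip to black, move to (5,4). |black|=6
Step 4: on WHITE (5,4): turn R to S, flip to black, move to (6,4). |black|=7
Step 5: on BLACK (6,4): turn L to E, flip to white, move to (6,5). |black|=6
Step 6: on WHITE (6,5): turn R to S, flip to black, move to (7,5). |black|=7
Step 7: on WHITE (7,5): turn R to W, flip to black, move to (7,4). |black|=8
Step 8: on BLACK (7,4): turn L to S, flip to white, move to (8,4). |black|=7
Step 9: on WHITE (8,4): turn R to W, flip to black, move to (8,3). |black|=8
Step 10: on WHITE (8,3): turn R to N, flip to black, move to (7,3). |black|=9
Step 11: on WHITE (7,3): turn R to E, flip to black, move to (7,4). |black|=10
Step 12: on WHITE (7,4): turn R to S, flip to black, move to (8,4). |black|=11
Step 13: on BLACK (8,4): turn L to E, flip to white, move to (8,5). |black|=10

Answer: 8 5 E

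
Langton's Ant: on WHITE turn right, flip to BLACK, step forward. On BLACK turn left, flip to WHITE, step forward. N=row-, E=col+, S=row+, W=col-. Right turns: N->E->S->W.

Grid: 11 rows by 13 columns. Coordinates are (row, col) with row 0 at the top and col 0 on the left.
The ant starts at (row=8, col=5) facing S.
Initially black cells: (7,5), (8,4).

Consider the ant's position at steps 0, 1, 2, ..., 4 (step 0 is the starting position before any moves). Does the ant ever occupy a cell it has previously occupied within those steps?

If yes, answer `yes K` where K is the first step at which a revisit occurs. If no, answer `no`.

Step 1: on WHITE (8,5): turn R to W, flip to black, move to (8,4). |black|=3 — new cell
Step 2: on BLACK (8,4): turn L to S, flip to white, move to (9,4). |black|=2 — new cell
Step 3: on WHITE (9,4): turn R to W, flip to black, move to (9,3). |black|=3 — new cell
Step 4: on WHITE (9,3): turn R to N, flip to black, move to (8,3). |black|=4 — new cell
No revisit within 4 steps.

Answer: no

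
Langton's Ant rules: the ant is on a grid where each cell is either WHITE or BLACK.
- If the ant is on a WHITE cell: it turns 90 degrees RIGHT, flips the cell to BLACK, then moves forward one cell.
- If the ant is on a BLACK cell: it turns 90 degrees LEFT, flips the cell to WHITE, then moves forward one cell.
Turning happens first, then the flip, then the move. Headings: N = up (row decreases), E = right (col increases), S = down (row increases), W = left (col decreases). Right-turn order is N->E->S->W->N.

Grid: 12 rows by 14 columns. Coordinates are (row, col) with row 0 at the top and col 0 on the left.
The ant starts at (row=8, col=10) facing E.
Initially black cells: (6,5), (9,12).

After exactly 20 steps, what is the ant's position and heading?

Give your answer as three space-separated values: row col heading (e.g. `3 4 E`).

Answer: 6 8 W

Derivation:
Step 1: on WHITE (8,10): turn R to S, flip to black, move to (9,10). |black|=3
Step 2: on WHITE (9,10): turn R to W, flip to black, move to (9,9). |black|=4
Step 3: on WHITE (9,9): turn R to N, flip to black, move to (8,9). |black|=5
Step 4: on WHITE (8,9): turn R to E, flip to black, move to (8,10). |black|=6
Step 5: on BLACK (8,10): turn L to N, flip to white, move to (7,10). |black|=5
Step 6: on WHITE (7,10): turn R to E, flip to black, move to (7,11). |black|=6
Step 7: on WHITE (7,11): turn R to S, flip to black, move to (8,11). |black|=7
Step 8: on WHITE (8,11): turn R to W, flip to black, move to (8,10). |black|=8
Step 9: on WHITE (8,10): turn R to N, flip to black, move to (7,10). |black|=9
Step 10: on BLACK (7,10): turn L to W, flip to white, move to (7,9). |black|=8
Step 11: on WHITE (7,9): turn R to N, flip to black, move to (6,9). |black|=9
Step 12: on WHITE (6,9): turn R to E, flip to black, move to (6,10). |black|=10
Step 13: on WHITE (6,10): turn R to S, flip to black, move to (7,10). |black|=11
Step 14: on WHITE (7,10): turn R to W, flip to black, move to (7,9). |black|=12
Step 15: on BLACK (7,9): turn L to S, flip to white, move to (8,9). |black|=11
Step 16: on BLACK (8,9): turn L to E, flip to white, move to (8,10). |black|=10
Step 17: on BLACK (8,10): turn L to N, flip to white, move to (7,10). |black|=9
Step 18: on BLACK (7,10): turn L to W, flip to white, move to (7,9). |black|=8
Step 19: on WHITE (7,9): turn R to N, flip to black, move to (6,9). |black|=9
Step 20: on BLACK (6,9): turn L to W, flip to white, move to (6,8). |black|=8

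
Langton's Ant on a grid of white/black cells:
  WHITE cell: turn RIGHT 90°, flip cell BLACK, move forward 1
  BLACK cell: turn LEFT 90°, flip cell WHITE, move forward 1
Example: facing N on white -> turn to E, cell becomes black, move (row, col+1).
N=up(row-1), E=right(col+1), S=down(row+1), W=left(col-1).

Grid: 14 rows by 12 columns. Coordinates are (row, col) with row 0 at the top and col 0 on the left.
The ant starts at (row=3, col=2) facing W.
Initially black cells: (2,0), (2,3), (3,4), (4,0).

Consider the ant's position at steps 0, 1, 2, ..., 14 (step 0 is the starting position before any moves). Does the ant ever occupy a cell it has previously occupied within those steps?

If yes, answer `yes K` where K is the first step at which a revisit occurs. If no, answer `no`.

Answer: yes 6

Derivation:
Step 1: on WHITE (3,2): turn R to N, flip to black, move to (2,2). |black|=5 — new cell
Step 2: on WHITE (2,2): turn R to E, flip to black, move to (2,3). |black|=6 — new cell
Step 3: on BLACK (2,3): turn L to N, flip to white, move to (1,3). |black|=5 — new cell
Step 4: on WHITE (1,3): turn R to E, flip to black, move to (1,4). |black|=6 — new cell
Step 5: on WHITE (1,4): turn R to S, flip to black, move to (2,4). |black|=7 — new cell
Step 6: on WHITE (2,4): turn R to W, flip to black, move to (2,3). |black|=8 — REVISIT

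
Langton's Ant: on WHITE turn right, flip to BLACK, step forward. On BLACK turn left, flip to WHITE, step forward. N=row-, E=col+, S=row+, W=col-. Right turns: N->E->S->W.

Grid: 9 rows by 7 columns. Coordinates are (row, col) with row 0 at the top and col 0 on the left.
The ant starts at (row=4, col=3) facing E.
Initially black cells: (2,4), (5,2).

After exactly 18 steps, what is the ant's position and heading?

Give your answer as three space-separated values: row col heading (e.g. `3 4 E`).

Step 1: on WHITE (4,3): turn R to S, flip to black, move to (5,3). |black|=3
Step 2: on WHITE (5,3): turn R to W, flip to black, move to (5,2). |black|=4
Step 3: on BLACK (5,2): turn L to S, flip to white, move to (6,2). |black|=3
Step 4: on WHITE (6,2): turn R to W, flip to black, move to (6,1). |black|=4
Step 5: on WHITE (6,1): turn R to N, flip to black, move to (5,1). |black|=5
Step 6: on WHITE (5,1): turn R to E, flip to black, move to (5,2). |black|=6
Step 7: on WHITE (5,2): turn R to S, flip to black, move to (6,2). |black|=7
Step 8: on BLACK (6,2): turn L to E, flip to white, move to (6,3). |black|=6
Step 9: on WHITE (6,3): turn R to S, flip to black, move to (7,3). |black|=7
Step 10: on WHITE (7,3): turn R to W, flip to black, move to (7,2). |black|=8
Step 11: on WHITE (7,2): turn R to N, flip to black, move to (6,2). |black|=9
Step 12: on WHITE (6,2): turn R to E, flip to black, move to (6,3). |black|=10
Step 13: on BLACK (6,3): turn L to N, flip to white, move to (5,3). |black|=9
Step 14: on BLACK (5,3): turn L to W, flip to white, move to (5,2). |black|=8
Step 15: on BLACK (5,2): turn L to S, flip to white, move to (6,2). |black|=7
Step 16: on BLACK (6,2): turn L to E, flip to white, move to (6,3). |black|=6
Step 17: on WHITE (6,3): turn R to S, flip to black, move to (7,3). |black|=7
Step 18: on BLACK (7,3): turn L to E, flip to white, move to (7,4). |black|=6

Answer: 7 4 E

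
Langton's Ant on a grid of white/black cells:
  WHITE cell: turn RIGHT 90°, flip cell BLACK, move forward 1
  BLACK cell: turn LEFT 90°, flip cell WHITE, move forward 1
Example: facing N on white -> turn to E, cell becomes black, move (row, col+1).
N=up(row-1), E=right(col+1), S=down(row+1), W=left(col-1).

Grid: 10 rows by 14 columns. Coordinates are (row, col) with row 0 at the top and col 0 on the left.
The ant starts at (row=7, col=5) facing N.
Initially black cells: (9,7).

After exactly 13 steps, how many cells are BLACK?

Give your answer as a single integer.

Step 1: on WHITE (7,5): turn R to E, flip to black, move to (7,6). |black|=2
Step 2: on WHITE (7,6): turn R to S, flip to black, move to (8,6). |black|=3
Step 3: on WHITE (8,6): turn R to W, flip to black, move to (8,5). |black|=4
Step 4: on WHITE (8,5): turn R to N, flip to black, move to (7,5). |black|=5
Step 5: on BLACK (7,5): turn L to W, flip to white, move to (7,4). |black|=4
Step 6: on WHITE (7,4): turn R to N, flip to black, move to (6,4). |black|=5
Step 7: on WHITE (6,4): turn R to E, flip to black, move to (6,5). |black|=6
Step 8: on WHITE (6,5): turn R to S, flip to black, move to (7,5). |black|=7
Step 9: on WHITE (7,5): turn R to W, flip to black, move to (7,4). |black|=8
Step 10: on BLACK (7,4): turn L to S, flip to white, move to (8,4). |black|=7
Step 11: on WHITE (8,4): turn R to W, flip to black, move to (8,3). |black|=8
Step 12: on WHITE (8,3): turn R to N, flip to black, move to (7,3). |black|=9
Step 13: on WHITE (7,3): turn R to E, flip to black, move to (7,4). |black|=10

Answer: 10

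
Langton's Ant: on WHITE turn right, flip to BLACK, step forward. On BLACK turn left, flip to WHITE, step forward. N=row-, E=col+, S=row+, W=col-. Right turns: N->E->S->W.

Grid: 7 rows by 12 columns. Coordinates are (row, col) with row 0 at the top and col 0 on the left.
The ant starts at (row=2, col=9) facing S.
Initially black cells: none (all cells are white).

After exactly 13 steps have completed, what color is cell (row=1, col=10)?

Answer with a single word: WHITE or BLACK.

Step 1: on WHITE (2,9): turn R to W, flip to black, move to (2,8). |black|=1
Step 2: on WHITE (2,8): turn R to N, flip to black, move to (1,8). |black|=2
Step 3: on WHITE (1,8): turn R to E, flip to black, move to (1,9). |black|=3
Step 4: on WHITE (1,9): turn R to S, flip to black, move to (2,9). |black|=4
Step 5: on BLACK (2,9): turn L to E, flip to white, move to (2,10). |black|=3
Step 6: on WHITE (2,10): turn R to S, flip to black, move to (3,10). |black|=4
Step 7: on WHITE (3,10): turn R to W, flip to black, move to (3,9). |black|=5
Step 8: on WHITE (3,9): turn R to N, flip to black, move to (2,9). |black|=6
Step 9: on WHITE (2,9): turn R to E, flip to black, move to (2,10). |black|=7
Step 10: on BLACK (2,10): turn L to N, flip to white, move to (1,10). |black|=6
Step 11: on WHITE (1,10): turn R to E, flip to black, move to (1,11). |black|=7
Step 12: on WHITE (1,11): turn R to S, flip to black, move to (2,11). |black|=8
Step 13: on WHITE (2,11): turn R to W, flip to black, move to (2,10). |black|=9

Answer: BLACK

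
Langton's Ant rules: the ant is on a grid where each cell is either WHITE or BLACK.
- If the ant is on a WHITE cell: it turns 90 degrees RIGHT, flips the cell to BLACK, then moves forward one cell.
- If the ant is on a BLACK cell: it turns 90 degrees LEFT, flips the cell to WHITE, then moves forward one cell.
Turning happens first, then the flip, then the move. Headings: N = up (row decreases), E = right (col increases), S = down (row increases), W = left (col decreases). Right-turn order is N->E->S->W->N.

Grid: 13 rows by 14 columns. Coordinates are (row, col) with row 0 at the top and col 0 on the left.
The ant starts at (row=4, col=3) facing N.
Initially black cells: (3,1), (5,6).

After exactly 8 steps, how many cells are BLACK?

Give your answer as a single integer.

Answer: 8

Derivation:
Step 1: on WHITE (4,3): turn R to E, flip to black, move to (4,4). |black|=3
Step 2: on WHITE (4,4): turn R to S, flip to black, move to (5,4). |black|=4
Step 3: on WHITE (5,4): turn R to W, flip to black, move to (5,3). |black|=5
Step 4: on WHITE (5,3): turn R to N, flip to black, move to (4,3). |black|=6
Step 5: on BLACK (4,3): turn L to W, flip to white, move to (4,2). |black|=5
Step 6: on WHITE (4,2): turn R to N, flip to black, move to (3,2). |black|=6
Step 7: on WHITE (3,2): turn R to E, flip to black, move to (3,3). |black|=7
Step 8: on WHITE (3,3): turn R to S, flip to black, move to (4,3). |black|=8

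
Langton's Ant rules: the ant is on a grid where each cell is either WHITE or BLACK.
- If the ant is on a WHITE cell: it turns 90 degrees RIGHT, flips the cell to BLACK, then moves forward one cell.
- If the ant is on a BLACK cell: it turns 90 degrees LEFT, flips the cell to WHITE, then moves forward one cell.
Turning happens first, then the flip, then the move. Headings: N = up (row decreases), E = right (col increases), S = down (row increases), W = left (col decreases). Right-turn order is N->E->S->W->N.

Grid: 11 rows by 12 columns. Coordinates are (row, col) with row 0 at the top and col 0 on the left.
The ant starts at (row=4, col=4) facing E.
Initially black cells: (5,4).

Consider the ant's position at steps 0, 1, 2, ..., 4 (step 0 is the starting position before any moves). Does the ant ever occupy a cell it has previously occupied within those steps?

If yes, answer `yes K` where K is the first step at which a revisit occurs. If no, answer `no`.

Answer: no

Derivation:
Step 1: on WHITE (4,4): turn R to S, flip to black, move to (5,4). |black|=2 — new cell
Step 2: on BLACK (5,4): turn L to E, flip to white, move to (5,5). |black|=1 — new cell
Step 3: on WHITE (5,5): turn R to S, flip to black, move to (6,5). |black|=2 — new cell
Step 4: on WHITE (6,5): turn R to W, flip to black, move to (6,4). |black|=3 — new cell
No revisit within 4 steps.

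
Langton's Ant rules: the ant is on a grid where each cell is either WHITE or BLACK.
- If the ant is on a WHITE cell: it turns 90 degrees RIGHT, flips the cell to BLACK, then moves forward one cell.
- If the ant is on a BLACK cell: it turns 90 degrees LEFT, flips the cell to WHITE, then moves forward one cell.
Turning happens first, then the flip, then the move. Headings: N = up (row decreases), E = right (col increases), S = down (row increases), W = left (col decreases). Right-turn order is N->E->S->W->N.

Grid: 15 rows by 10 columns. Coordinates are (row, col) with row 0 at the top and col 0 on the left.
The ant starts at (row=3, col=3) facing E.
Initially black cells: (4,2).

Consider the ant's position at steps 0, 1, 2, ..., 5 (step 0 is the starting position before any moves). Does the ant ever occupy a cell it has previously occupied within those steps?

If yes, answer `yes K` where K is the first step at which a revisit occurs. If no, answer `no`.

Answer: no

Derivation:
Step 1: on WHITE (3,3): turn R to S, flip to black, move to (4,3). |black|=2 — new cell
Step 2: on WHITE (4,3): turn R to W, flip to black, move to (4,2). |black|=3 — new cell
Step 3: on BLACK (4,2): turn L to S, flip to white, move to (5,2). |black|=2 — new cell
Step 4: on WHITE (5,2): turn R to W, flip to black, move to (5,1). |black|=3 — new cell
Step 5: on WHITE (5,1): turn R to N, flip to black, move to (4,1). |black|=4 — new cell
No revisit within 5 steps.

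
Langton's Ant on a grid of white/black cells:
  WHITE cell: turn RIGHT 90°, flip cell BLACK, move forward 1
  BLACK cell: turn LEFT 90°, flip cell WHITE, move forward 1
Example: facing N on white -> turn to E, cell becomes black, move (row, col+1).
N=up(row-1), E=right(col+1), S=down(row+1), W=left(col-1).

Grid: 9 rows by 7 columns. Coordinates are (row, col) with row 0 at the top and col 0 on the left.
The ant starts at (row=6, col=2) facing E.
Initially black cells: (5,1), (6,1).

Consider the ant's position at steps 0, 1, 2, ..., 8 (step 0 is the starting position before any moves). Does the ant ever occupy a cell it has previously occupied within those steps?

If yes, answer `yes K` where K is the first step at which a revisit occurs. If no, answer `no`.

Step 1: on WHITE (6,2): turn R to S, flip to black, move to (7,2). |black|=3 — new cell
Step 2: on WHITE (7,2): turn R to W, flip to black, move to (7,1). |black|=4 — new cell
Step 3: on WHITE (7,1): turn R to N, flip to black, move to (6,1). |black|=5 — new cell
Step 4: on BLACK (6,1): turn L to W, flip to white, move to (6,0). |black|=4 — new cell
Step 5: on WHITE (6,0): turn R to N, flip to black, move to (5,0). |black|=5 — new cell
Step 6: on WHITE (5,0): turn R to E, flip to black, move to (5,1). |black|=6 — new cell
Step 7: on BLACK (5,1): turn L to N, flip to white, move to (4,1). |black|=5 — new cell
Step 8: on WHITE (4,1): turn R to E, flip to black, move to (4,2). |black|=6 — new cell
No revisit within 8 steps.

Answer: no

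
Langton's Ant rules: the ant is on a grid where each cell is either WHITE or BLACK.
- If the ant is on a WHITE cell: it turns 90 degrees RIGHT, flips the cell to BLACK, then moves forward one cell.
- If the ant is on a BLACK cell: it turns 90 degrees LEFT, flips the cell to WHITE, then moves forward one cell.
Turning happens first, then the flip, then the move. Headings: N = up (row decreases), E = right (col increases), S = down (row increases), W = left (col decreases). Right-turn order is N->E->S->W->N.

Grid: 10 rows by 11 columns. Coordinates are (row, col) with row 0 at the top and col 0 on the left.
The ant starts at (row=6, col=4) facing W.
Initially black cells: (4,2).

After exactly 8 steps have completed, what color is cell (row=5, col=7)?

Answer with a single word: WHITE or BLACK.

Answer: WHITE

Derivation:
Step 1: on WHITE (6,4): turn R to N, flip to black, move to (5,4). |black|=2
Step 2: on WHITE (5,4): turn R to E, flip to black, move to (5,5). |black|=3
Step 3: on WHITE (5,5): turn R to S, flip to black, move to (6,5). |black|=4
Step 4: on WHITE (6,5): turn R to W, flip to black, move to (6,4). |black|=5
Step 5: on BLACK (6,4): turn L to S, flip to white, move to (7,4). |black|=4
Step 6: on WHITE (7,4): turn R to W, flip to black, move to (7,3). |black|=5
Step 7: on WHITE (7,3): turn R to N, flip to black, move to (6,3). |black|=6
Step 8: on WHITE (6,3): turn R to E, flip to black, move to (6,4). |black|=7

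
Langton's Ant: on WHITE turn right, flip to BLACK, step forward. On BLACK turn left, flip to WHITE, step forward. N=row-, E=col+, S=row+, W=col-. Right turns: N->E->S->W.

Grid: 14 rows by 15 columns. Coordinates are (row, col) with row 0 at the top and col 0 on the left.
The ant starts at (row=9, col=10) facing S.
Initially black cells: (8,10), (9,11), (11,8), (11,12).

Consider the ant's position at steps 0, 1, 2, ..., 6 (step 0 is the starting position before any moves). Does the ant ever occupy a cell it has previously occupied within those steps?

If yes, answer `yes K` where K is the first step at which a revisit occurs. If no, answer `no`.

Step 1: on WHITE (9,10): turn R to W, flip to black, move to (9,9). |black|=5 — new cell
Step 2: on WHITE (9,9): turn R to N, flip to black, move to (8,9). |black|=6 — new cell
Step 3: on WHITE (8,9): turn R to E, flip to black, move to (8,10). |black|=7 — new cell
Step 4: on BLACK (8,10): turn L to N, flip to white, move to (7,10). |black|=6 — new cell
Step 5: on WHITE (7,10): turn R to E, flip to black, move to (7,11). |black|=7 — new cell
Step 6: on WHITE (7,11): turn R to S, flip to black, move to (8,11). |black|=8 — new cell
No revisit within 6 steps.

Answer: no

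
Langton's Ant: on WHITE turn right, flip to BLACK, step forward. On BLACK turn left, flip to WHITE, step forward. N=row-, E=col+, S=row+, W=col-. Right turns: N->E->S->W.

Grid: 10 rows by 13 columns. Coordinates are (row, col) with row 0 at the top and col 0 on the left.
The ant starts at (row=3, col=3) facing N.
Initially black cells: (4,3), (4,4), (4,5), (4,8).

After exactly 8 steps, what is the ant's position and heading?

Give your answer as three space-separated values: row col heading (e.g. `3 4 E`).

Answer: 3 5 N

Derivation:
Step 1: on WHITE (3,3): turn R to E, flip to black, move to (3,4). |black|=5
Step 2: on WHITE (3,4): turn R to S, flip to black, move to (4,4). |black|=6
Step 3: on BLACK (4,4): turn L to E, flip to white, move to (4,5). |black|=5
Step 4: on BLACK (4,5): turn L to N, flip to white, move to (3,5). |black|=4
Step 5: on WHITE (3,5): turn R to E, flip to black, move to (3,6). |black|=5
Step 6: on WHITE (3,6): turn R to S, flip to black, move to (4,6). |black|=6
Step 7: on WHITE (4,6): turn R to W, flip to black, move to (4,5). |black|=7
Step 8: on WHITE (4,5): turn R to N, flip to black, move to (3,5). |black|=8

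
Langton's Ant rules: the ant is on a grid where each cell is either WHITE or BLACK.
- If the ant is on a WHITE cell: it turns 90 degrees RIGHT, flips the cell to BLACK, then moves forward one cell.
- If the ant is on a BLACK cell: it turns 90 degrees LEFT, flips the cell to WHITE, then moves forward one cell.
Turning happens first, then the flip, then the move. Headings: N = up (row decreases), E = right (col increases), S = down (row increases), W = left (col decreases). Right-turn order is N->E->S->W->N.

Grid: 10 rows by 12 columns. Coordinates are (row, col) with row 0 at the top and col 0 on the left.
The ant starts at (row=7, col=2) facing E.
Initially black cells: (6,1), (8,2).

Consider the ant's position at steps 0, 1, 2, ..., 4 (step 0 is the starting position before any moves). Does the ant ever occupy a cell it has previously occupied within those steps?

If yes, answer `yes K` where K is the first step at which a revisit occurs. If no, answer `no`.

Answer: no

Derivation:
Step 1: on WHITE (7,2): turn R to S, flip to black, move to (8,2). |black|=3 — new cell
Step 2: on BLACK (8,2): turn L to E, flip to white, move to (8,3). |black|=2 — new cell
Step 3: on WHITE (8,3): turn R to S, flip to black, move to (9,3). |black|=3 — new cell
Step 4: on WHITE (9,3): turn R to W, flip to black, move to (9,2). |black|=4 — new cell
No revisit within 4 steps.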